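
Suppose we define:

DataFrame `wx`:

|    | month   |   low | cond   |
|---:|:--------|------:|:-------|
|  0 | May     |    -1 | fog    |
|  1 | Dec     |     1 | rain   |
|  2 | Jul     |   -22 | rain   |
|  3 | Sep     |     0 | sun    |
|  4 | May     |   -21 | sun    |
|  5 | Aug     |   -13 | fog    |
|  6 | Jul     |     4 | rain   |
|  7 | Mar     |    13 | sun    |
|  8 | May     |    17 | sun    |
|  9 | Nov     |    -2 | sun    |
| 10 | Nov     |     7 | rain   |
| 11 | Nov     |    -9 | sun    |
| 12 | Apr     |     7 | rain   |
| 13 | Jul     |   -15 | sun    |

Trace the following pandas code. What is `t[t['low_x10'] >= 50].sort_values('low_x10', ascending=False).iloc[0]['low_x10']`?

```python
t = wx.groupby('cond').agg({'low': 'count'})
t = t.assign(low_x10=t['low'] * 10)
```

70

group by cond, count of low:
      low
cond     
fog     2
rain    5
sun     7
add column low_x10 = t['low'] * 10:
      low  low_x10
cond              
fog     2       20
rain    5       50
sun     7       70
filter rows where low_x10 >= 50:
      low  low_x10
cond              
rain    5       50
sun     7       70
sort by low_x10 descending:
      low  low_x10
cond              
sun     7       70
rain    5       50
So iloc[0]['low_x10'] = 70.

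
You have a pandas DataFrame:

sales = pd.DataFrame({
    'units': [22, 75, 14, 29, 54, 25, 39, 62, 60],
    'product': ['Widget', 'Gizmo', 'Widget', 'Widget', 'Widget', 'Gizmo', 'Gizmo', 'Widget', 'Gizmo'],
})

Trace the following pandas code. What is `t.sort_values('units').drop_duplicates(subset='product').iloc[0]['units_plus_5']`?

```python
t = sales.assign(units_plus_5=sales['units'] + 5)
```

19

add column units_plus_5 = sales['units'] + 5:
   units product  units_plus_5
0     22  Widget            27
1     75   Gizmo            80
2     14  Widget            19
3     29  Widget            34
4     54  Widget            59
5     25   Gizmo            30
6     39   Gizmo            44
7     62  Widget            67
8     60   Gizmo            65
sort by units:
   units product  units_plus_5
2     14  Widget            19
0     22  Widget            27
5     25   Gizmo            30
3     29  Widget            34
6     39   Gizmo            44
4     54  Widget            59
8     60   Gizmo            65
7     62  Widget            67
1     75   Gizmo            80
drop duplicate product (keep=first):
   units product  units_plus_5
2     14  Widget            19
5     25   Gizmo            30
value at position 0, column 'units_plus_5' → 19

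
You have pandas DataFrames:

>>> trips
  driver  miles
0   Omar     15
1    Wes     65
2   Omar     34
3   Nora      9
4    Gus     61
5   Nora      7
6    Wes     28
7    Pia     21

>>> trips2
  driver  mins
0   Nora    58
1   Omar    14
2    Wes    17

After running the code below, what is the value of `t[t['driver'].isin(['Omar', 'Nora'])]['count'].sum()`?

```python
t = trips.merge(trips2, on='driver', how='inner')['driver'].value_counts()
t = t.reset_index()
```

4

merge on 'driver' (how='inner') → 6 rows:
  driver  miles  mins
0   Omar     15    14
1    Wes     65    17
2   Omar     34    14
3   Nora      9    58
4   Nora      7    58
5    Wes     28    17
value_counts of driver:
driver
Omar    2
Wes     2
Nora    2
Name: count, dtype: int64
reset_index():
  driver  count
0   Omar      2
1    Wes      2
2   Nora      2
filter rows where driver in ['Omar', 'Nora']:
  driver  count
0   Omar      2
2   Nora      2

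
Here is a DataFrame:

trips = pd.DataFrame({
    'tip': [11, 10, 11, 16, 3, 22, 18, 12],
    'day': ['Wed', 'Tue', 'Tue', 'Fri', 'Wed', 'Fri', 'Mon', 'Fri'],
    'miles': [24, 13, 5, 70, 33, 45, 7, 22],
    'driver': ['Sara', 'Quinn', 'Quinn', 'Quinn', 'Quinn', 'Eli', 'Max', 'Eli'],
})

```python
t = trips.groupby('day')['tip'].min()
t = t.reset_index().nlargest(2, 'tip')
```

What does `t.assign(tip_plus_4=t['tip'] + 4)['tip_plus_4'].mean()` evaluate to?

group by day, min of tip:
day
Fri    12
Mon    18
Tue    10
Wed     3
Name: tip, dtype: int64
reset_index():
   day  tip
0  Fri   12
1  Mon   18
2  Tue   10
3  Wed    3
take 2 rows with largest tip:
   day  tip
1  Mon   18
0  Fri   12
add column tip_plus_4 = t['tip'] + 4:
   day  tip  tip_plus_4
1  Mon   18          22
0  Fri   12          16
Hence 19.0.

19.0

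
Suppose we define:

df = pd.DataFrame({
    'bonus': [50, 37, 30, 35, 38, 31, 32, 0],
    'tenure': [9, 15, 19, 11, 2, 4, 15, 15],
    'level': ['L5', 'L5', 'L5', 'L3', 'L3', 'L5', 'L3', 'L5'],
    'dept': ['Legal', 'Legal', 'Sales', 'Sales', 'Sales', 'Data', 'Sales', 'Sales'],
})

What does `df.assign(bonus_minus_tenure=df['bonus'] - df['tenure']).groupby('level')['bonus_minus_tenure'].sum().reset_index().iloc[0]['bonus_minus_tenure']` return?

77

add column bonus_minus_tenure = df['bonus'] - df['tenure']:
   bonus  tenure level   dept  bonus_minus_tenure
0     50       9    L5  Legal                  41
1     37      15    L5  Legal                  22
2     30      19    L5  Sales                  11
3     35      11    L3  Sales                  24
4     38       2    L3  Sales                  36
5     31       4    L5   Data                  27
6     32      15    L3  Sales                  17
7      0      15    L5  Sales                 -15
group by level, sum of bonus_minus_tenure:
level
L3    77
L5    86
Name: bonus_minus_tenure, dtype: int64
reset_index():
  level  bonus_minus_tenure
0    L3                  77
1    L5                  86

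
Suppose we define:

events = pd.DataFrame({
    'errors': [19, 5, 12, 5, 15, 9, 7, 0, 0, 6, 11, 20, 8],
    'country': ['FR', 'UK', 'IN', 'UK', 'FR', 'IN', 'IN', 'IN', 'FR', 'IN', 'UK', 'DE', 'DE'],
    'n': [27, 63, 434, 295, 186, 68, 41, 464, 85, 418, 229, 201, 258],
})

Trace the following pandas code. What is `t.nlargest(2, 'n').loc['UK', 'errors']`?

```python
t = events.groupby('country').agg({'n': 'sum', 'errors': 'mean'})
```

group by country: sum(n), mean(errors):
            n     errors
country                 
DE        459  14.000000
FR        298  11.333333
IN       1425   6.800000
UK        587   7.000000
take 2 rows with largest n:
            n  errors
country              
IN       1425     6.8
UK        587     7.0
Taking the value at row 'UK', column 'errors' gives 7.0.

7.0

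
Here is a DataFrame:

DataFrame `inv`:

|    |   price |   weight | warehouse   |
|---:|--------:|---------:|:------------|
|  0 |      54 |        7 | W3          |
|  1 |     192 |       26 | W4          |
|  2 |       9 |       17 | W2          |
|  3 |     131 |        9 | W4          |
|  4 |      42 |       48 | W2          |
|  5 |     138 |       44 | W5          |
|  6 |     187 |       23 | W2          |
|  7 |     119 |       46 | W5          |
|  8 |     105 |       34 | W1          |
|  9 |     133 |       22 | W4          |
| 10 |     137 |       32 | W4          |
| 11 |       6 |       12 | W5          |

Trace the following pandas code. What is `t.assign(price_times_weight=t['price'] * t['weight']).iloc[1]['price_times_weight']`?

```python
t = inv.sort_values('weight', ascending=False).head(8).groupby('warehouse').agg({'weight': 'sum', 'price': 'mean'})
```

8129.5

sort by weight descending:
    price  weight warehouse
4      42      48        W2
7     119      46        W5
5     138      44        W5
8     105      34        W1
10    137      32        W4
1     192      26        W4
6     187      23        W2
9     133      22        W4
2       9      17        W2
11      6      12        W5
3     131       9        W4
0      54       7        W3
take first 8 rows:
    price  weight warehouse
4      42      48        W2
7     119      46        W5
5     138      44        W5
8     105      34        W1
10    137      32        W4
1     192      26        W4
6     187      23        W2
9     133      22        W4
group by warehouse: sum(weight), mean(price):
           weight  price
warehouse               
W1             34  105.0
W2             71  114.5
W4             80  154.0
W5             90  128.5
add column price_times_weight = t['price'] * t['weight']:
           weight  price  price_times_weight
warehouse                                   
W1             34  105.0              3570.0
W2             71  114.5              8129.5
W4             80  154.0             12320.0
W5             90  128.5             11565.0
Reading off the value at position 1, column 'price_times_weight', we get 8129.5.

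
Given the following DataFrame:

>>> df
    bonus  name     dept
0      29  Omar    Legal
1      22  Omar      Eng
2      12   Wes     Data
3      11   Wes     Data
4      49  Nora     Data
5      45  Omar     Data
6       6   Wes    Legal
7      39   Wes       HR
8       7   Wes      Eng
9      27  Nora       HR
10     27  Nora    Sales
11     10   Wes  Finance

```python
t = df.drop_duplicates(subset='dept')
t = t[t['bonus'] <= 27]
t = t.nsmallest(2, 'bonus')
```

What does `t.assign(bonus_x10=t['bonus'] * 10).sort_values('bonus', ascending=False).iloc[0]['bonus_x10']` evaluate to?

drop duplicate dept (keep=first):
    bonus  name     dept
0      29  Omar    Legal
1      22  Omar      Eng
2      12   Wes     Data
7      39   Wes       HR
10     27  Nora    Sales
11     10   Wes  Finance
filter rows where bonus <= 27:
    bonus  name     dept
1      22  Omar      Eng
2      12   Wes     Data
10     27  Nora    Sales
11     10   Wes  Finance
take 2 rows with smallest bonus:
    bonus name     dept
11     10  Wes  Finance
2      12  Wes     Data
add column bonus_x10 = t['bonus'] * 10:
    bonus name     dept  bonus_x10
11     10  Wes  Finance        100
2      12  Wes     Data        120
sort by bonus descending:
    bonus name     dept  bonus_x10
2      12  Wes     Data        120
11     10  Wes  Finance        100
value at position 0, column 'bonus_x10' → 120

120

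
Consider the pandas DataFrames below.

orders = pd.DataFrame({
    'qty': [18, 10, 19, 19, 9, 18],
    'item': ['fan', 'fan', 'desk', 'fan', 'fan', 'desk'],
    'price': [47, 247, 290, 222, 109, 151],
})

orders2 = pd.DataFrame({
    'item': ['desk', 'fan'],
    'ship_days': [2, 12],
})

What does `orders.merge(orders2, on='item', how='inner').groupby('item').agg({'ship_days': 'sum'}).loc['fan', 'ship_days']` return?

48

merge on 'item' (how='inner') → 6 rows:
   qty  item  price  ship_days
0   18   fan     47         12
1   10   fan    247         12
2   19  desk    290          2
3   19   fan    222         12
4    9   fan    109         12
5   18  desk    151          2
group by item, sum of ship_days:
      ship_days
item           
desk          4
fan          48
Taking the value at row 'fan', column 'ship_days' gives 48.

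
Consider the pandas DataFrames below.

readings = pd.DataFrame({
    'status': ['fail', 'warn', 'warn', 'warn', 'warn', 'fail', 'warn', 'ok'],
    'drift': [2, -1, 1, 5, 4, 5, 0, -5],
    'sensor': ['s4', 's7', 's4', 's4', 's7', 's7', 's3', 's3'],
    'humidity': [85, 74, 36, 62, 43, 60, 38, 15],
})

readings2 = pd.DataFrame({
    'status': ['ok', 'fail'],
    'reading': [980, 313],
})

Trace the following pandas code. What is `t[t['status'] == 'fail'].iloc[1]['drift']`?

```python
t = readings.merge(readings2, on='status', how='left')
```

merge on 'status' (how='left') → 8 rows:
  status  drift sensor  humidity  reading
0   fail      2     s4        85    313.0
1   warn     -1     s7        74      NaN
2   warn      1     s4        36      NaN
3   warn      5     s4        62      NaN
4   warn      4     s7        43      NaN
5   fail      5     s7        60    313.0
6   warn      0     s3        38      NaN
7     ok     -5     s3        15    980.0
filter rows where status == 'fail':
  status  drift sensor  humidity  reading
0   fail      2     s4        85    313.0
5   fail      5     s7        60    313.0

5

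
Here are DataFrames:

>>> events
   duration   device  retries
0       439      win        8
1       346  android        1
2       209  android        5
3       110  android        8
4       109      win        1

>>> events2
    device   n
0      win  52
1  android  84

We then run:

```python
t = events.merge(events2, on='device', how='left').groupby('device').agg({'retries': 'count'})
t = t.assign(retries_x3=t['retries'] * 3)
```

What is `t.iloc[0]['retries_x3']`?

merge on 'device' (how='left') → 5 rows:
   duration   device  retries   n
0       439      win        8  52
1       346  android        1  84
2       209  android        5  84
3       110  android        8  84
4       109      win        1  52
group by device, count of retries:
         retries
device          
android        3
win            2
add column retries_x3 = t['retries'] * 3:
         retries  retries_x3
device                      
android        3           9
win            2           6

9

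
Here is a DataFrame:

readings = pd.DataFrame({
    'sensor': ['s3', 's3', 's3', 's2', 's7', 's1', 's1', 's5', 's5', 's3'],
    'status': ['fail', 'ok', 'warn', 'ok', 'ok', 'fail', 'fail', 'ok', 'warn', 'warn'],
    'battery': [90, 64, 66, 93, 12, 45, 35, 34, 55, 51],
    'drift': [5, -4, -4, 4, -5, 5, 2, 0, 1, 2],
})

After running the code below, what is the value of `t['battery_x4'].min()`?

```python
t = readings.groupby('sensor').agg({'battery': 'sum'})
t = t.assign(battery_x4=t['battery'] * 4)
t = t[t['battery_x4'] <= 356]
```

group by sensor, sum of battery:
        battery
sensor         
s1           80
s2           93
s3          271
s5           89
s7           12
add column battery_x4 = t['battery'] * 4:
        battery  battery_x4
sensor                     
s1           80         320
s2           93         372
s3          271        1084
s5           89         356
s7           12          48
filter rows where battery_x4 <= 356:
        battery  battery_x4
sensor                     
s1           80         320
s5           89         356
s7           12          48
Reading off the min of column 'battery_x4', we get 48.

48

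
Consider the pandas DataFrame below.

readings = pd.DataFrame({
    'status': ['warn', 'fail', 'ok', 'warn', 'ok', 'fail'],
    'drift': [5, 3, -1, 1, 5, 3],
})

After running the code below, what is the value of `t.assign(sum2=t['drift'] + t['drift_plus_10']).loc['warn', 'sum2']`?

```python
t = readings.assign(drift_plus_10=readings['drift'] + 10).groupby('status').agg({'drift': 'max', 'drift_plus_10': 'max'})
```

add column drift_plus_10 = readings['drift'] + 10:
  status  drift  drift_plus_10
0   warn      5             15
1   fail      3             13
2     ok     -1              9
3   warn      1             11
4     ok      5             15
5   fail      3             13
group by status: max(drift), max(drift_plus_10):
        drift  drift_plus_10
status                      
fail        3             13
ok          5             15
warn        5             15
add column sum2 = t['drift'] + t['drift_plus_10']:
        drift  drift_plus_10  sum2
status                            
fail        3             13    16
ok          5             15    20
warn        5             15    20
value at row 'warn', column 'sum2' → 20

20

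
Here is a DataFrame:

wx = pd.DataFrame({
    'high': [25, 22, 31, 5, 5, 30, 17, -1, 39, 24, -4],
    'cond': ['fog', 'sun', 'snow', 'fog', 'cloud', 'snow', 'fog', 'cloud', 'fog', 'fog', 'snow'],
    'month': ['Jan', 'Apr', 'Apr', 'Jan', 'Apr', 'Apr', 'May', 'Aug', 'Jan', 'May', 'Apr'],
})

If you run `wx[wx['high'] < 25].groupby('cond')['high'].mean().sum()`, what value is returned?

35.3333333333

filter rows where high < 25:
    high   cond month
1     22    sun   Apr
3      5    fog   Jan
4      5  cloud   Apr
6     17    fog   May
7     -1  cloud   Aug
9     24    fog   May
10    -4   snow   Apr
group by cond, mean of high:
cond
cloud     2.000000
fog      15.333333
snow     -4.000000
sun      22.000000
Name: high, dtype: float64
So sum() = 35.3333333333.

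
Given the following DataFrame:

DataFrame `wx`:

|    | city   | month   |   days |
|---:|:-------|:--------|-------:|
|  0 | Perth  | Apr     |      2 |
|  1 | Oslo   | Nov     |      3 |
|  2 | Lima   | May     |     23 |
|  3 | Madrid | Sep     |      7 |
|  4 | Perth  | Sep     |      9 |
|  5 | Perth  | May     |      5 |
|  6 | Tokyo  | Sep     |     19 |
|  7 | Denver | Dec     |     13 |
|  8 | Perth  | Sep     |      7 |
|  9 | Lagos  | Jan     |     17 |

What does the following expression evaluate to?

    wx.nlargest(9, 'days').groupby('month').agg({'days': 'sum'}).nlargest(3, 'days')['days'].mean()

29.0

take 9 rows with largest days:
     city month  days
2    Lima   May    23
6   Tokyo   Sep    19
9   Lagos   Jan    17
7  Denver   Dec    13
4   Perth   Sep     9
3  Madrid   Sep     7
8   Perth   Sep     7
5   Perth   May     5
1    Oslo   Nov     3
group by month, sum of days:
       days
month      
Dec      13
Jan      17
May      28
Nov       3
Sep      42
take 3 rows with largest days:
       days
month      
Sep      42
May      28
Jan      17
mean of column 'days' → 29.0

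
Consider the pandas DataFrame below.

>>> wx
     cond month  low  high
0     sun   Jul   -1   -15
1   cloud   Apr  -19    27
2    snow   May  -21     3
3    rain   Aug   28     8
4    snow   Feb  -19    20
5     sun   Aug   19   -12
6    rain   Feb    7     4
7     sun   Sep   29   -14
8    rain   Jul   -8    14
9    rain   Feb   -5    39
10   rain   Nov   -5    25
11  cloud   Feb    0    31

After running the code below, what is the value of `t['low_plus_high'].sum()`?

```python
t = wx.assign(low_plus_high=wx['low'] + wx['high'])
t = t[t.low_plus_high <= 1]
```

-33

add column low_plus_high = wx['low'] + wx['high']:
     cond month  low  high  low_plus_high
0     sun   Jul   -1   -15            -16
1   cloud   Apr  -19    27              8
2    snow   May  -21     3            -18
3    rain   Aug   28     8             36
4    snow   Feb  -19    20              1
5     sun   Aug   19   -12              7
6    rain   Feb    7     4             11
7     sun   Sep   29   -14             15
8    rain   Jul   -8    14              6
9    rain   Feb   -5    39             34
10   rain   Nov   -5    25             20
11  cloud   Feb    0    31             31
filter rows where low_plus_high <= 1:
   cond month  low  high  low_plus_high
0   sun   Jul   -1   -15            -16
2  snow   May  -21     3            -18
4  snow   Feb  -19    20              1
Finally, sum of column 'low_plus_high' = -33.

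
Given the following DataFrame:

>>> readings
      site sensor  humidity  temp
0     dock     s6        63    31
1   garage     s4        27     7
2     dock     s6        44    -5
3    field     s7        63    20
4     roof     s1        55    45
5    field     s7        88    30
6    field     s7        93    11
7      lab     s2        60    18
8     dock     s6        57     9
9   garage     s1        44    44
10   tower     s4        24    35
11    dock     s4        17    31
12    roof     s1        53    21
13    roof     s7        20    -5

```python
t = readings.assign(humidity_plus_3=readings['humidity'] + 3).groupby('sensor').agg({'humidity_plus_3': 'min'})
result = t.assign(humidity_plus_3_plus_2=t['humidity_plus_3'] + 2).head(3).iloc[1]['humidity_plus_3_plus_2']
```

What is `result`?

add column humidity_plus_3 = readings['humidity'] + 3:
      site sensor  humidity  temp  humidity_plus_3
0     dock     s6        63    31               66
1   garage     s4        27     7               30
2     dock     s6        44    -5               47
3    field     s7        63    20               66
4     roof     s1        55    45               58
5    field     s7        88    30               91
6    field     s7        93    11               96
7      lab     s2        60    18               63
8     dock     s6        57     9               60
9   garage     s1        44    44               47
10   tower     s4        24    35               27
11    dock     s4        17    31               20
12    roof     s1        53    21               56
13    roof     s7        20    -5               23
group by sensor, min of humidity_plus_3:
        humidity_plus_3
sensor                 
s1                   47
s2                   63
s4                   20
s6                   47
s7                   23
add column humidity_plus_3_plus_2 = t['humidity_plus_3'] + 2:
        humidity_plus_3  humidity_plus_3_plus_2
sensor                                         
s1                   47                      49
s2                   63                      65
s4                   20                      22
s6                   47                      49
s7                   23                      25
take first 3 rows:
        humidity_plus_3  humidity_plus_3_plus_2
sensor                                         
s1                   47                      49
s2                   63                      65
s4                   20                      22
Then the value at position 1, column 'humidity_plus_3_plus_2': 65

65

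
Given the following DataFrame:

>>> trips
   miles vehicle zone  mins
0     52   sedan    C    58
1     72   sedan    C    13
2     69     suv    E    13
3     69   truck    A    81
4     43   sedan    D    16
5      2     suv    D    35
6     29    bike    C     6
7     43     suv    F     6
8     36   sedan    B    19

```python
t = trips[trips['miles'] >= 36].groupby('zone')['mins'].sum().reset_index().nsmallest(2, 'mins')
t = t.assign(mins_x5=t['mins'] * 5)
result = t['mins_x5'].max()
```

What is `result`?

filter rows where miles >= 36:
   miles vehicle zone  mins
0     52   sedan    C    58
1     72   sedan    C    13
2     69     suv    E    13
3     69   truck    A    81
4     43   sedan    D    16
7     43     suv    F     6
8     36   sedan    B    19
group by zone, sum of mins:
zone
A    81
B    19
C    71
D    16
E    13
F     6
Name: mins, dtype: int64
reset_index():
  zone  mins
0    A    81
1    B    19
2    C    71
3    D    16
4    E    13
5    F     6
take 2 rows with smallest mins:
  zone  mins
5    F     6
4    E    13
add column mins_x5 = t['mins'] * 5:
  zone  mins  mins_x5
5    F     6       30
4    E    13       65
So max() = 65.

65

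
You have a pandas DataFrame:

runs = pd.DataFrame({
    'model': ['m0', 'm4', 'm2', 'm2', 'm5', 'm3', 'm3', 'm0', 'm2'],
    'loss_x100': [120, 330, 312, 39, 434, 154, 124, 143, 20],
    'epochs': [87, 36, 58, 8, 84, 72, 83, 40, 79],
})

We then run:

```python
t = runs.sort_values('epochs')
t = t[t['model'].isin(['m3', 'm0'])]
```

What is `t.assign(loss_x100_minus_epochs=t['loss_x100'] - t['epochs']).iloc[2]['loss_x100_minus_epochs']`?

sort by epochs:
  model  loss_x100  epochs
3    m2         39       8
1    m4        330      36
7    m0        143      40
2    m2        312      58
5    m3        154      72
8    m2         20      79
6    m3        124      83
4    m5        434      84
0    m0        120      87
filter rows where model in ['m3', 'm0']:
  model  loss_x100  epochs
7    m0        143      40
5    m3        154      72
6    m3        124      83
0    m0        120      87
add column loss_x100_minus_epochs = t['loss_x100'] - t['epochs']:
  model  loss_x100  epochs  loss_x100_minus_epochs
7    m0        143      40                     103
5    m3        154      72                      82
6    m3        124      83                      41
0    m0        120      87                      33
So iloc[2]['loss_x100_minus_epochs'] = 41.

41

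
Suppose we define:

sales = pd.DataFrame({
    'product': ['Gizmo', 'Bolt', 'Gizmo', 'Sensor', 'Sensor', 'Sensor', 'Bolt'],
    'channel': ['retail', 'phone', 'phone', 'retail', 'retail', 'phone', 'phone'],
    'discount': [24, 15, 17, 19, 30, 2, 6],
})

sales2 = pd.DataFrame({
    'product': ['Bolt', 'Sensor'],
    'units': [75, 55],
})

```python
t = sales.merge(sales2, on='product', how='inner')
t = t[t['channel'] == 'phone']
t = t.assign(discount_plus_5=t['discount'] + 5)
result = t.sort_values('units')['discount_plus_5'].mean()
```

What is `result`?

12.6666666667

merge on 'product' (how='inner') → 5 rows:
  product channel  discount  units
0    Bolt   phone        15     75
1  Sensor  retail        19     55
2  Sensor  retail        30     55
3  Sensor   phone         2     55
4    Bolt   phone         6     75
filter rows where channel == 'phone':
  product channel  discount  units
0    Bolt   phone        15     75
3  Sensor   phone         2     55
4    Bolt   phone         6     75
add column discount_plus_5 = t['discount'] + 5:
  product channel  discount  units  discount_plus_5
0    Bolt   phone        15     75               20
3  Sensor   phone         2     55                7
4    Bolt   phone         6     75               11
sort by units:
  product channel  discount  units  discount_plus_5
3  Sensor   phone         2     55                7
0    Bolt   phone        15     75               20
4    Bolt   phone         6     75               11
The mean of column 'discount_plus_5' is 12.6666666667.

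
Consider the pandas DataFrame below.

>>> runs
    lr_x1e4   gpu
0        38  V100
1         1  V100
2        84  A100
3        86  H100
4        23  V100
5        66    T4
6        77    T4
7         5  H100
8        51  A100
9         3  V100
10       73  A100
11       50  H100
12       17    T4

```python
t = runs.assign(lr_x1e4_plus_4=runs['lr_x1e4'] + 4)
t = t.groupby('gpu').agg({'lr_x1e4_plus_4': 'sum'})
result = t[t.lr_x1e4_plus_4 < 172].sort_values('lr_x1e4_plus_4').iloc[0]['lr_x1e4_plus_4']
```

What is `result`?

add column lr_x1e4_plus_4 = runs['lr_x1e4'] + 4:
    lr_x1e4   gpu  lr_x1e4_plus_4
0        38  V100              42
1         1  V100               5
2        84  A100              88
3        86  H100              90
4        23  V100              27
5        66    T4              70
6        77    T4              81
7         5  H100               9
8        51  A100              55
9         3  V100               7
10       73  A100              77
11       50  H100              54
12       17    T4              21
group by gpu, sum of lr_x1e4_plus_4:
      lr_x1e4_plus_4
gpu                 
A100             220
H100             153
T4               172
V100              81
filter rows where lr_x1e4_plus_4 < 172:
      lr_x1e4_plus_4
gpu                 
H100             153
V100              81
sort by lr_x1e4_plus_4:
      lr_x1e4_plus_4
gpu                 
V100              81
H100             153

81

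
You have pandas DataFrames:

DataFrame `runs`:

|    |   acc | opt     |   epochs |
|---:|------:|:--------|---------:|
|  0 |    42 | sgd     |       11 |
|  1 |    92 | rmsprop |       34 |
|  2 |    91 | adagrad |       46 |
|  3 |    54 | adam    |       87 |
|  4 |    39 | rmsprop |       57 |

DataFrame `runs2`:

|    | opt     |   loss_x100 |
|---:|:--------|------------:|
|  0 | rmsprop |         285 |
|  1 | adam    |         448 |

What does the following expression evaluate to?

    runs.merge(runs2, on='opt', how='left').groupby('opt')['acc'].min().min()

39

merge on 'opt' (how='left') → 5 rows:
   acc      opt  epochs  loss_x100
0   42      sgd      11        NaN
1   92  rmsprop      34      285.0
2   91  adagrad      46        NaN
3   54     adam      87      448.0
4   39  rmsprop      57      285.0
group by opt, min of acc:
opt
adagrad    91
adam       54
rmsprop    39
sgd        42
Name: acc, dtype: int64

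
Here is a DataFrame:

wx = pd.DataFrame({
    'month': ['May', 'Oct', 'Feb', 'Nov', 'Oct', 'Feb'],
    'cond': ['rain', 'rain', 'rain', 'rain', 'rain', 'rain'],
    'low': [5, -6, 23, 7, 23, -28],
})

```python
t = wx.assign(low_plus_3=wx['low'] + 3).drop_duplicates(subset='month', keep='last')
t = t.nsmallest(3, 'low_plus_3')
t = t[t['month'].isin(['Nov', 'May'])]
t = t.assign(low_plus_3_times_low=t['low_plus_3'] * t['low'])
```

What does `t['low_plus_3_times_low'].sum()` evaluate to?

add column low_plus_3 = wx['low'] + 3:
  month  cond  low  low_plus_3
0   May  rain    5           8
1   Oct  rain   -6          -3
2   Feb  rain   23          26
3   Nov  rain    7          10
4   Oct  rain   23          26
5   Feb  rain  -28         -25
drop duplicate month (keep=last):
  month  cond  low  low_plus_3
0   May  rain    5           8
3   Nov  rain    7          10
4   Oct  rain   23          26
5   Feb  rain  -28         -25
take 3 rows with smallest low_plus_3:
  month  cond  low  low_plus_3
5   Feb  rain  -28         -25
0   May  rain    5           8
3   Nov  rain    7          10
filter rows where month in ['Nov', 'May']:
  month  cond  low  low_plus_3
0   May  rain    5           8
3   Nov  rain    7          10
add column low_plus_3_times_low = t['low_plus_3'] * t['low']:
  month  cond  low  low_plus_3  low_plus_3_times_low
0   May  rain    5           8                    40
3   Nov  rain    7          10                    70
The sum of column 'low_plus_3_times_low' is 110.

110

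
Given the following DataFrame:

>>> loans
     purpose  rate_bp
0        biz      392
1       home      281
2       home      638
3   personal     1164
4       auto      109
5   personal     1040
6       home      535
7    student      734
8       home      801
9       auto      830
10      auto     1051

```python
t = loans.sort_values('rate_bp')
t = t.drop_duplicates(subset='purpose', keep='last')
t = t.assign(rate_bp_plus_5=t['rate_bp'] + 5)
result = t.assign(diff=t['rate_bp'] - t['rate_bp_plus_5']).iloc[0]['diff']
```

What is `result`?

sort by rate_bp:
     purpose  rate_bp
4       auto      109
1       home      281
0        biz      392
6       home      535
2       home      638
7    student      734
8       home      801
9       auto      830
5   personal     1040
10      auto     1051
3   personal     1164
drop duplicate purpose (keep=last):
     purpose  rate_bp
0        biz      392
7    student      734
8       home      801
10      auto     1051
3   personal     1164
add column rate_bp_plus_5 = t['rate_bp'] + 5:
     purpose  rate_bp  rate_bp_plus_5
0        biz      392             397
7    student      734             739
8       home      801             806
10      auto     1051            1056
3   personal     1164            1169
add column diff = t['rate_bp'] - t['rate_bp_plus_5']:
     purpose  rate_bp  rate_bp_plus_5  diff
0        biz      392             397    -5
7    student      734             739    -5
8       home      801             806    -5
10      auto     1051            1056    -5
3   personal     1164            1169    -5

-5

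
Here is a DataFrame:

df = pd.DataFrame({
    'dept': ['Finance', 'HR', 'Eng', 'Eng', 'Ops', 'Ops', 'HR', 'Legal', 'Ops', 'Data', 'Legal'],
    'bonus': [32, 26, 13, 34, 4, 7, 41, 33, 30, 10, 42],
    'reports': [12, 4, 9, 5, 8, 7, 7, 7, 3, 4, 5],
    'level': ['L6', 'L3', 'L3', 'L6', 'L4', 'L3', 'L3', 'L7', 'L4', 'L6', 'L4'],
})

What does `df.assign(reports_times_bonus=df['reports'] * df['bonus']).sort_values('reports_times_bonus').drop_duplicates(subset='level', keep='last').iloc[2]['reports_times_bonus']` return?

287

add column reports_times_bonus = df['reports'] * df['bonus']:
       dept  bonus  reports level  reports_times_bonus
0   Finance     32       12    L6                  384
1        HR     26        4    L3                  104
2       Eng     13        9    L3                  117
3       Eng     34        5    L6                  170
4       Ops      4        8    L4                   32
5       Ops      7        7    L3                   49
6        HR     41        7    L3                  287
7     Legal     33        7    L7                  231
8       Ops     30        3    L4                   90
9      Data     10        4    L6                   40
10    Legal     42        5    L4                  210
sort by reports_times_bonus:
       dept  bonus  reports level  reports_times_bonus
4       Ops      4        8    L4                   32
9      Data     10        4    L6                   40
5       Ops      7        7    L3                   49
8       Ops     30        3    L4                   90
1        HR     26        4    L3                  104
2       Eng     13        9    L3                  117
3       Eng     34        5    L6                  170
10    Legal     42        5    L4                  210
7     Legal     33        7    L7                  231
6        HR     41        7    L3                  287
0   Finance     32       12    L6                  384
drop duplicate level (keep=last):
       dept  bonus  reports level  reports_times_bonus
10    Legal     42        5    L4                  210
7     Legal     33        7    L7                  231
6        HR     41        7    L3                  287
0   Finance     32       12    L6                  384
So iloc[2]['reports_times_bonus'] = 287.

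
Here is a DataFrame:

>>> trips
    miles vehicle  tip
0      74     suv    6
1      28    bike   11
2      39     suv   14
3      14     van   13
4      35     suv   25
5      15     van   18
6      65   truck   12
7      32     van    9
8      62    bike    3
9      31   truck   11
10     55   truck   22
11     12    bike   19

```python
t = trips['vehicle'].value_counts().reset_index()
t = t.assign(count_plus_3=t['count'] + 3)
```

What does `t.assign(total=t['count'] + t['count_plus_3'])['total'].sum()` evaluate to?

value_counts of vehicle:
vehicle
suv      3
bike     3
van      3
truck    3
Name: count, dtype: int64
reset_index():
  vehicle  count
0     suv      3
1    bike      3
2     van      3
3   truck      3
add column count_plus_3 = t['count'] + 3:
  vehicle  count  count_plus_3
0     suv      3             6
1    bike      3             6
2     van      3             6
3   truck      3             6
add column total = t['count'] + t['count_plus_3']:
  vehicle  count  count_plus_3  total
0     suv      3             6      9
1    bike      3             6      9
2     van      3             6      9
3   truck      3             6      9
The sum of column 'total' is 36.

36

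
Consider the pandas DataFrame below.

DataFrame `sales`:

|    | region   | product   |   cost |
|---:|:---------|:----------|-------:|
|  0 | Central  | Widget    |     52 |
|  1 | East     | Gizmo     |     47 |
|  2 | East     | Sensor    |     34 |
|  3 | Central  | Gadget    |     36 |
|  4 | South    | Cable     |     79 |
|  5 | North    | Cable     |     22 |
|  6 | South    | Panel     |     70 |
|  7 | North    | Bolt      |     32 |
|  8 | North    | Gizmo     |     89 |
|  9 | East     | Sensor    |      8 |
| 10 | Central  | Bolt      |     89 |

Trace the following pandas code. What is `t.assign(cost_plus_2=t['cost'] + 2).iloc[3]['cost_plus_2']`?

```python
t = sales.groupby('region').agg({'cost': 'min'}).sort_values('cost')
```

group by region, min of cost:
         cost
region       
Central    36
East        8
North      22
South      70
sort by cost:
         cost
region       
East        8
North      22
Central    36
South      70
add column cost_plus_2 = t['cost'] + 2:
         cost  cost_plus_2
region                    
East        8           10
North      22           24
Central    36           38
South      70           72

72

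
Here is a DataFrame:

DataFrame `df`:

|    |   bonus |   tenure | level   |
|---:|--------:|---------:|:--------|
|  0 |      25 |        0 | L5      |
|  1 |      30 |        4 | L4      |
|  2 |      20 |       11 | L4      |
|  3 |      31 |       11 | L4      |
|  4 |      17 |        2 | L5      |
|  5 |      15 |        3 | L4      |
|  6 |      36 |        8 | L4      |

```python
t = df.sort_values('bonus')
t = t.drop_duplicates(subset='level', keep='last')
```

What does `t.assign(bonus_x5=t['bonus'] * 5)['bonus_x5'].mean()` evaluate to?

sort by bonus:
   bonus  tenure level
5     15       3    L4
4     17       2    L5
2     20      11    L4
0     25       0    L5
1     30       4    L4
3     31      11    L4
6     36       8    L4
drop duplicate level (keep=last):
   bonus  tenure level
0     25       0    L5
6     36       8    L4
add column bonus_x5 = t['bonus'] * 5:
   bonus  tenure level  bonus_x5
0     25       0    L5       125
6     36       8    L4       180
So mean() = 152.5.

152.5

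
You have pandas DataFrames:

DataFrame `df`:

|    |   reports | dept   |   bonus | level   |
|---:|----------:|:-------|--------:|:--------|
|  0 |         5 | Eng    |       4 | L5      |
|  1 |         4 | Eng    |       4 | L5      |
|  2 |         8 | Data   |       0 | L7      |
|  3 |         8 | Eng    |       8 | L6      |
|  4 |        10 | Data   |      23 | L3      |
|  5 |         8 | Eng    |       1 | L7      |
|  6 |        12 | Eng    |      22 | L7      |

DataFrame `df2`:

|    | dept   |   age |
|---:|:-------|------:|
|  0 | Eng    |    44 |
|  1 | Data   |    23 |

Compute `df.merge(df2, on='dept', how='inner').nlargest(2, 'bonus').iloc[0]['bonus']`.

merge on 'dept' (how='inner') → 7 rows:
   reports  dept  bonus level  age
0        5   Eng      4    L5   44
1        4   Eng      4    L5   44
2        8  Data      0    L7   23
3        8   Eng      8    L6   44
4       10  Data     23    L3   23
5        8   Eng      1    L7   44
6       12   Eng     22    L7   44
take 2 rows with largest bonus:
   reports  dept  bonus level  age
4       10  Data     23    L3   23
6       12   Eng     22    L7   44

23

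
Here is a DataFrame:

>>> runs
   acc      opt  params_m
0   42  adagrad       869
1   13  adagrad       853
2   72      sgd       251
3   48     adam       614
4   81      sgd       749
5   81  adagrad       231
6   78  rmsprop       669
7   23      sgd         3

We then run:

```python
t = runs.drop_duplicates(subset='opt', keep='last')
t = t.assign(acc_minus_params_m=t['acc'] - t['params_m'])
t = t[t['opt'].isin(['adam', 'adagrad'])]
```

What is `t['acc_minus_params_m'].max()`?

drop duplicate opt (keep=last):
   acc      opt  params_m
3   48     adam       614
5   81  adagrad       231
6   78  rmsprop       669
7   23      sgd         3
add column acc_minus_params_m = t['acc'] - t['params_m']:
   acc      opt  params_m  acc_minus_params_m
3   48     adam       614                -566
5   81  adagrad       231                -150
6   78  rmsprop       669                -591
7   23      sgd         3                  20
filter rows where opt in ['adam', 'adagrad']:
   acc      opt  params_m  acc_minus_params_m
3   48     adam       614                -566
5   81  adagrad       231                -150
Taking the max of column 'acc_minus_params_m' gives -150.

-150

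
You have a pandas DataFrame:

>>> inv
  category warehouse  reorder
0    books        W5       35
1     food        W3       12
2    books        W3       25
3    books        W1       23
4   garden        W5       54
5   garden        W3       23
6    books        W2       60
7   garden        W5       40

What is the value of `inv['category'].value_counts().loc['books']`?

4

value_counts of category:
category
books     4
garden    3
food      1
Name: count, dtype: int64
So loc['books'] = 4.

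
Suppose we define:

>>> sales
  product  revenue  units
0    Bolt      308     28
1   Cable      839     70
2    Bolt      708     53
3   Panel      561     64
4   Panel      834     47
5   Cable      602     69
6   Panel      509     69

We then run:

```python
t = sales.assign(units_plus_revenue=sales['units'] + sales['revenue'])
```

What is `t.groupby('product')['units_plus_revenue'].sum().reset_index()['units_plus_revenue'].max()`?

add column units_plus_revenue = sales['units'] + sales['revenue']:
  product  revenue  units  units_plus_revenue
0    Bolt      308     28                 336
1   Cable      839     70                 909
2    Bolt      708     53                 761
3   Panel      561     64                 625
4   Panel      834     47                 881
5   Cable      602     69                 671
6   Panel      509     69                 578
group by product, sum of units_plus_revenue:
product
Bolt     1097
Cable    1580
Panel    2084
Name: units_plus_revenue, dtype: int64
reset_index():
  product  units_plus_revenue
0    Bolt                1097
1   Cable                1580
2   Panel                2084
So max() = 2084.

2084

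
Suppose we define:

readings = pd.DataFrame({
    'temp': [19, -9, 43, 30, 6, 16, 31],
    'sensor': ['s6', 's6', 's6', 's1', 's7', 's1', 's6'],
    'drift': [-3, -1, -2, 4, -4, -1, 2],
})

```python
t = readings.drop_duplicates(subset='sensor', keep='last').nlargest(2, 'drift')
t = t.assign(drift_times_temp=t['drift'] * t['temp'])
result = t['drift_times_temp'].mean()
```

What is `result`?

23.0

drop duplicate sensor (keep=last):
   temp sensor  drift
4     6     s7     -4
5    16     s1     -1
6    31     s6      2
take 2 rows with largest drift:
   temp sensor  drift
6    31     s6      2
5    16     s1     -1
add column drift_times_temp = t['drift'] * t['temp']:
   temp sensor  drift  drift_times_temp
6    31     s6      2                62
5    16     s1     -1               -16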